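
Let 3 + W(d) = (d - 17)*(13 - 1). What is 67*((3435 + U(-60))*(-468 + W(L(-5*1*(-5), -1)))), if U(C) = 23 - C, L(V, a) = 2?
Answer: -153444606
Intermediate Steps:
W(d) = -207 + 12*d (W(d) = -3 + (d - 17)*(13 - 1) = -3 + (-17 + d)*12 = -3 + (-204 + 12*d) = -207 + 12*d)
67*((3435 + U(-60))*(-468 + W(L(-5*1*(-5), -1)))) = 67*((3435 + (23 - 1*(-60)))*(-468 + (-207 + 12*2))) = 67*((3435 + (23 + 60))*(-468 + (-207 + 24))) = 67*((3435 + 83)*(-468 - 183)) = 67*(3518*(-651)) = 67*(-2290218) = -153444606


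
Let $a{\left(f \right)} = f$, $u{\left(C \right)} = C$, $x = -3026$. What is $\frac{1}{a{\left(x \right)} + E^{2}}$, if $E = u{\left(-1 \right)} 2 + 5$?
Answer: $- \frac{1}{3017} \approx -0.00033145$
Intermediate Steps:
$E = 3$ ($E = \left(-1\right) 2 + 5 = -2 + 5 = 3$)
$\frac{1}{a{\left(x \right)} + E^{2}} = \frac{1}{-3026 + 3^{2}} = \frac{1}{-3026 + 9} = \frac{1}{-3017} = - \frac{1}{3017}$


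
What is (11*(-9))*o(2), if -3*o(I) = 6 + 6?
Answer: 396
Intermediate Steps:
o(I) = -4 (o(I) = -(6 + 6)/3 = -⅓*12 = -4)
(11*(-9))*o(2) = (11*(-9))*(-4) = -99*(-4) = 396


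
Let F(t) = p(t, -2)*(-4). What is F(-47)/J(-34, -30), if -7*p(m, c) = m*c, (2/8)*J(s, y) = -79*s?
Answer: 47/9401 ≈ 0.0049995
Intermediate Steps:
J(s, y) = -316*s (J(s, y) = 4*(-79*s) = -316*s)
p(m, c) = -c*m/7 (p(m, c) = -m*c/7 = -c*m/7)
F(t) = -8*t/7 (F(t) = -1/7*(-2)*t*(-4) = (2*t/7)*(-4) = -8*t/7)
F(-47)/J(-34, -30) = (-8/7*(-47))/((-316*(-34))) = (376/7)/10744 = (376/7)*(1/10744) = 47/9401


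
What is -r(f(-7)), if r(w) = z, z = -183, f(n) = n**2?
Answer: 183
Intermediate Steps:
r(w) = -183
-r(f(-7)) = -1*(-183) = 183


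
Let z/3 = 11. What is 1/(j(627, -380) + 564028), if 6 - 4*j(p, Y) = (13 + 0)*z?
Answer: 4/2255689 ≈ 1.7733e-6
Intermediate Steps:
z = 33 (z = 3*11 = 33)
j(p, Y) = -423/4 (j(p, Y) = 3/2 - (13 + 0)*33/4 = 3/2 - 13*33/4 = 3/2 - ¼*429 = 3/2 - 429/4 = -423/4)
1/(j(627, -380) + 564028) = 1/(-423/4 + 564028) = 1/(2255689/4) = 4/2255689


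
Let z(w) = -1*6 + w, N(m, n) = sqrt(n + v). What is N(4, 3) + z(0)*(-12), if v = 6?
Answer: 75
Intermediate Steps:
N(m, n) = sqrt(6 + n) (N(m, n) = sqrt(n + 6) = sqrt(6 + n))
z(w) = -6 + w
N(4, 3) + z(0)*(-12) = sqrt(6 + 3) + (-6 + 0)*(-12) = sqrt(9) - 6*(-12) = 3 + 72 = 75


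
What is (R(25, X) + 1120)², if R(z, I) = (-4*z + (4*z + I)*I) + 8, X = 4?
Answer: 2085136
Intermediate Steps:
R(z, I) = 8 - 4*z + I*(I + 4*z) (R(z, I) = (-4*z + (I + 4*z)*I) + 8 = (-4*z + I*(I + 4*z)) + 8 = 8 - 4*z + I*(I + 4*z))
(R(25, X) + 1120)² = ((8 + 4² - 4*25 + 4*4*25) + 1120)² = ((8 + 16 - 100 + 400) + 1120)² = (324 + 1120)² = 1444² = 2085136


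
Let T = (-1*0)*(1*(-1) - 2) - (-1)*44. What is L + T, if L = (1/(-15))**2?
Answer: 9901/225 ≈ 44.004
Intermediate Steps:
L = 1/225 (L = (-1/15)**2 = 1/225 ≈ 0.0044444)
T = 44 (T = 0*(-1 - 2) - 1*(-44) = 0*(-3) + 44 = 0 + 44 = 44)
L + T = 1/225 + 44 = 9901/225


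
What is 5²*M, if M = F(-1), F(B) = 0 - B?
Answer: 25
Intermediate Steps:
F(B) = -B
M = 1 (M = -1*(-1) = 1)
5²*M = 5²*1 = 25*1 = 25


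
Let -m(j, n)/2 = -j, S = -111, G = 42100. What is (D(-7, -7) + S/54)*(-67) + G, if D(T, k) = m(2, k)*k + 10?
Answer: 781987/18 ≈ 43444.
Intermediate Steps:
m(j, n) = 2*j (m(j, n) = -(-2)*j = 2*j)
D(T, k) = 10 + 4*k (D(T, k) = (2*2)*k + 10 = 4*k + 10 = 10 + 4*k)
(D(-7, -7) + S/54)*(-67) + G = ((10 + 4*(-7)) - 111/54)*(-67) + 42100 = ((10 - 28) - 111*1/54)*(-67) + 42100 = (-18 - 37/18)*(-67) + 42100 = -361/18*(-67) + 42100 = 24187/18 + 42100 = 781987/18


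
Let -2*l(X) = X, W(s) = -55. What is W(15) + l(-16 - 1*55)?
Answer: -39/2 ≈ -19.500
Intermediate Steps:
l(X) = -X/2
W(15) + l(-16 - 1*55) = -55 - (-16 - 1*55)/2 = -55 - (-16 - 55)/2 = -55 - ½*(-71) = -55 + 71/2 = -39/2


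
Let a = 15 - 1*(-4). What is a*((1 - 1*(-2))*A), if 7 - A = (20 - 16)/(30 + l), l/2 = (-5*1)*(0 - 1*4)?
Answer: 13851/35 ≈ 395.74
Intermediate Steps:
l = 40 (l = 2*((-5*1)*(0 - 1*4)) = 2*(-5*(0 - 4)) = 2*(-5*(-4)) = 2*20 = 40)
a = 19 (a = 15 + 4 = 19)
A = 243/35 (A = 7 - (20 - 16)/(30 + 40) = 7 - 4/70 = 7 - 1*2/35 = 7 - 2/35 = 243/35 ≈ 6.9429)
a*((1 - 1*(-2))*A) = 19*((1 - 1*(-2))*(243/35)) = 19*((1 + 2)*(243/35)) = 19*(3*(243/35)) = 19*(729/35) = 13851/35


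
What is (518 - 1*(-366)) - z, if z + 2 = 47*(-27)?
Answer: 2155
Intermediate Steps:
z = -1271 (z = -2 + 47*(-27) = -2 - 1269 = -1271)
(518 - 1*(-366)) - z = (518 - 1*(-366)) - 1*(-1271) = (518 + 366) + 1271 = 884 + 1271 = 2155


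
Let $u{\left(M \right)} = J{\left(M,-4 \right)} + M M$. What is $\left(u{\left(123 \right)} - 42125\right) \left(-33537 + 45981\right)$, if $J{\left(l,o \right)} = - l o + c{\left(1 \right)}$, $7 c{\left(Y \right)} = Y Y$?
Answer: $- \frac{2308697988}{7} \approx -3.2981 \cdot 10^{8}$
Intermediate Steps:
$c{\left(Y \right)} = \frac{Y^{2}}{7}$ ($c{\left(Y \right)} = \frac{Y Y}{7} = \frac{Y^{2}}{7}$)
$J{\left(l,o \right)} = \frac{1}{7} - l o$ ($J{\left(l,o \right)} = - l o + \frac{1^{2}}{7} = - l o + \frac{1}{7} \cdot 1 = - l o + \frac{1}{7} = \frac{1}{7} - l o$)
$u{\left(M \right)} = \frac{1}{7} + M^{2} + 4 M$ ($u{\left(M \right)} = \left(\frac{1}{7} - M \left(-4\right)\right) + M M = \left(\frac{1}{7} + 4 M\right) + M^{2} = \frac{1}{7} + M^{2} + 4 M$)
$\left(u{\left(123 \right)} - 42125\right) \left(-33537 + 45981\right) = \left(\left(\frac{1}{7} + 123^{2} + 4 \cdot 123\right) - 42125\right) \left(-33537 + 45981\right) = \left(\left(\frac{1}{7} + 15129 + 492\right) - 42125\right) 12444 = \left(\frac{109348}{7} - 42125\right) 12444 = \left(- \frac{185527}{7}\right) 12444 = - \frac{2308697988}{7}$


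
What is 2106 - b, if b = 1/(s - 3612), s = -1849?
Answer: 11500867/5461 ≈ 2106.0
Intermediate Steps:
b = -1/5461 (b = 1/(-1849 - 3612) = 1/(-5461) = -1/5461 ≈ -0.00018312)
2106 - b = 2106 - 1*(-1/5461) = 2106 + 1/5461 = 11500867/5461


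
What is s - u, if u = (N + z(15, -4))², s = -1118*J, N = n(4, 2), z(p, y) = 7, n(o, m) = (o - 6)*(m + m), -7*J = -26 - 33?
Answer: -65969/7 ≈ -9424.1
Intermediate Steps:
J = 59/7 (J = -(-26 - 33)/7 = -⅐*(-59) = 59/7 ≈ 8.4286)
n(o, m) = 2*m*(-6 + o) (n(o, m) = (-6 + o)*(2*m) = 2*m*(-6 + o))
N = -8 (N = 2*2*(-6 + 4) = 2*2*(-2) = -8)
s = -65962/7 (s = -1118*59/7 = -65962/7 ≈ -9423.1)
u = 1 (u = (-8 + 7)² = (-1)² = 1)
s - u = -65962/7 - 1*1 = -65962/7 - 1 = -65969/7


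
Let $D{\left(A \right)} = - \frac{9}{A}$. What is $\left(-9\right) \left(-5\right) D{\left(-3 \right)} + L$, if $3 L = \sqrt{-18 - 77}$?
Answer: $135 + \frac{i \sqrt{95}}{3} \approx 135.0 + 3.2489 i$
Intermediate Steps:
$L = \frac{i \sqrt{95}}{3}$ ($L = \frac{\sqrt{-18 - 77}}{3} = \frac{\sqrt{-95}}{3} = \frac{i \sqrt{95}}{3} \approx 3.2489 i$)
$\left(-9\right) \left(-5\right) D{\left(-3 \right)} + L = \left(-9\right) \left(-5\right) \left(- \frac{9}{-3}\right) + \frac{i \sqrt{95}}{3} = 45 \left(\left(-9\right) \left(- \frac{1}{3}\right)\right) + \frac{i \sqrt{95}}{3} = 45 \cdot 3 + \frac{i \sqrt{95}}{3} = 135 + \frac{i \sqrt{95}}{3}$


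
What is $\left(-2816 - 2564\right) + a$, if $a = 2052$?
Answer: $-3328$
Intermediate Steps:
$\left(-2816 - 2564\right) + a = \left(-2816 - 2564\right) + 2052 = -5380 + 2052 = -3328$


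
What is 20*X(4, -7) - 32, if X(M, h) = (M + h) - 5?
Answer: -192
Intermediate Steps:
X(M, h) = -5 + M + h
20*X(4, -7) - 32 = 20*(-5 + 4 - 7) - 32 = 20*(-8) - 32 = -160 - 32 = -192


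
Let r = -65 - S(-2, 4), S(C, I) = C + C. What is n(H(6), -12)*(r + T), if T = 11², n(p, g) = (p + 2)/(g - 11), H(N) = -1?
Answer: -60/23 ≈ -2.6087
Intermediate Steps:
n(p, g) = (2 + p)/(-11 + g)
T = 121
S(C, I) = 2*C
r = -61 (r = -65 - 2*(-2) = -65 - 1*(-4) = -65 + 4 = -61)
n(H(6), -12)*(r + T) = ((2 - 1)/(-11 - 12))*(-61 + 121) = (1/(-23))*60 = -1/23*1*60 = -1/23*60 = -60/23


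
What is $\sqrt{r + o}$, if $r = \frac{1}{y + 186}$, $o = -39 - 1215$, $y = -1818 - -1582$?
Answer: $\frac{i \sqrt{125402}}{10} \approx 35.412 i$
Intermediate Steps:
$y = -236$ ($y = -1818 + 1582 = -236$)
$o = -1254$
$r = - \frac{1}{50}$ ($r = \frac{1}{-236 + 186} = \frac{1}{-50} = - \frac{1}{50} \approx -0.02$)
$\sqrt{r + o} = \sqrt{- \frac{1}{50} - 1254} = \sqrt{- \frac{62701}{50}} = \frac{i \sqrt{125402}}{10}$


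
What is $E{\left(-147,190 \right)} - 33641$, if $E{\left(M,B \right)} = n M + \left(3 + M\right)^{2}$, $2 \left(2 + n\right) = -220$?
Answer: $3559$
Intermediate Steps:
$n = -112$ ($n = -2 + \frac{1}{2} \left(-220\right) = -2 - 110 = -112$)
$E{\left(M,B \right)} = \left(3 + M\right)^{2} - 112 M$ ($E{\left(M,B \right)} = - 112 M + \left(3 + M\right)^{2} = \left(3 + M\right)^{2} - 112 M$)
$E{\left(-147,190 \right)} - 33641 = \left(\left(3 - 147\right)^{2} - -16464\right) - 33641 = \left(\left(-144\right)^{2} + 16464\right) - 33641 = \left(20736 + 16464\right) - 33641 = 37200 - 33641 = 3559$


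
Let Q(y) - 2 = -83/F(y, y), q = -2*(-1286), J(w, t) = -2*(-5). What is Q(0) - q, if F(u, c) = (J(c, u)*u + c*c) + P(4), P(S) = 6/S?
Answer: -7876/3 ≈ -2625.3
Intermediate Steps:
J(w, t) = 10
F(u, c) = 3/2 + c² + 10*u (F(u, c) = (10*u + c*c) + 6/4 = (10*u + c²) + 6*(¼) = (c² + 10*u) + 3/2 = 3/2 + c² + 10*u)
q = 2572
Q(y) = 2 - 83/(3/2 + y² + 10*y)
Q(0) - q = 4*(-40 + 0² + 10*0)/(3 + 2*0² + 20*0) - 1*2572 = 4*(-40 + 0 + 0)/(3 + 2*0 + 0) - 2572 = 4*(-40)/(3 + 0 + 0) - 2572 = 4*(-40)/3 - 2572 = 4*(⅓)*(-40) - 2572 = -160/3 - 2572 = -7876/3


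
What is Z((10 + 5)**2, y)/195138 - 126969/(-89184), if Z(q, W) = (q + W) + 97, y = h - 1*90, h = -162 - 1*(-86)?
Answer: 1377243857/966843744 ≈ 1.4245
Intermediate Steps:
h = -76 (h = -162 + 86 = -76)
y = -166 (y = -76 - 1*90 = -76 - 90 = -166)
Z(q, W) = 97 + W + q (Z(q, W) = (W + q) + 97 = 97 + W + q)
Z((10 + 5)**2, y)/195138 - 126969/(-89184) = (97 - 166 + (10 + 5)**2)/195138 - 126969/(-89184) = (97 - 166 + 15**2)*(1/195138) - 126969*(-1/89184) = (97 - 166 + 225)*(1/195138) + 42323/29728 = 156*(1/195138) + 42323/29728 = 26/32523 + 42323/29728 = 1377243857/966843744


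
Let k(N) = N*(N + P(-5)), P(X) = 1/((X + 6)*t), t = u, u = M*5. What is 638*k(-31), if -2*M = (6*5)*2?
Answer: 45993739/75 ≈ 6.1325e+5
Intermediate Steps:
M = -30 (M = -6*5*2/2 = -15*2 = -1/2*60 = -30)
u = -150 (u = -30*5 = -150)
t = -150
P(X) = -1/(150*(6 + X)) (P(X) = 1/((X + 6)*(-150)) = -1/150/(6 + X) = -1/(150*(6 + X)))
k(N) = N*(-1/150 + N) (k(N) = N*(N - 1/(900 + 150*(-5))) = N*(N - 1/(900 - 750)) = N*(N - 1/150) = N*(-1/150 + N))
638*k(-31) = 638*(-31*(-1/150 - 31)) = 638*(-31*(-4651/150)) = 638*(144181/150) = 45993739/75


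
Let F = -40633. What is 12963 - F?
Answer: 53596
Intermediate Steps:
12963 - F = 12963 - 1*(-40633) = 12963 + 40633 = 53596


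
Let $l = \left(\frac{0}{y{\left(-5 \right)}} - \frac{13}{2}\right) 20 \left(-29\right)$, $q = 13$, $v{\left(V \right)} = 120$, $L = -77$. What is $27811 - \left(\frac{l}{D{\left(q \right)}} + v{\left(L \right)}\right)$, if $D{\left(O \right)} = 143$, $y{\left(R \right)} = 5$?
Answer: $\frac{304311}{11} \approx 27665.0$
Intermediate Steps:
$l = 3770$ ($l = \left(\frac{0}{5} - \frac{13}{2}\right) 20 \left(-29\right) = \left(0 \cdot \frac{1}{5} - \frac{13}{2}\right) 20 \left(-29\right) = \left(0 - \frac{13}{2}\right) 20 \left(-29\right) = \left(- \frac{13}{2}\right) 20 \left(-29\right) = \left(-130\right) \left(-29\right) = 3770$)
$27811 - \left(\frac{l}{D{\left(q \right)}} + v{\left(L \right)}\right) = 27811 - \left(\frac{3770}{143} + 120\right) = 27811 - \left(3770 \cdot \frac{1}{143} + 120\right) = 27811 - \left(\frac{290}{11} + 120\right) = 27811 - \frac{1610}{11} = \frac{304311}{11}$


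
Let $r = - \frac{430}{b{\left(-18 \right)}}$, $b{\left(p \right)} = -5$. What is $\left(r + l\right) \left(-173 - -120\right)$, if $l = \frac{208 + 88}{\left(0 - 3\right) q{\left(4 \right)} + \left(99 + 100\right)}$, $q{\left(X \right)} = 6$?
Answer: $- \frac{840686}{181} \approx -4644.7$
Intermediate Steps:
$r = 86$ ($r = - \frac{430}{-5} = \left(-430\right) \left(- \frac{1}{5}\right) = 86$)
$l = \frac{296}{181}$ ($l = \frac{208 + 88}{\left(0 - 3\right) 6 + \left(99 + 100\right)} = \frac{296}{\left(-3\right) 6 + 199} = \frac{296}{-18 + 199} = \frac{296}{181} \approx 1.6354$)
$\left(r + l\right) \left(-173 - -120\right) = \left(86 + \frac{296}{181}\right) \left(-173 - -120\right) = \frac{15862 \left(-173 + 120\right)}{181} = \frac{15862}{181} \left(-53\right) = - \frac{840686}{181}$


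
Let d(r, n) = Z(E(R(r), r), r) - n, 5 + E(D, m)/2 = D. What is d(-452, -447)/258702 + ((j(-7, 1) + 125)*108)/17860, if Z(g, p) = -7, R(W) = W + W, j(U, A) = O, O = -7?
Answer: 413094586/577552215 ≈ 0.71525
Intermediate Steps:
j(U, A) = -7
R(W) = 2*W
E(D, m) = -10 + 2*D
d(r, n) = -7 - n
d(-452, -447)/258702 + ((j(-7, 1) + 125)*108)/17860 = (-7 - 1*(-447))/258702 + ((-7 + 125)*108)/17860 = (-7 + 447)*(1/258702) + (118*108)*(1/17860) = 440*(1/258702) + 12744*(1/17860) = 220/129351 + 3186/4465 = 413094586/577552215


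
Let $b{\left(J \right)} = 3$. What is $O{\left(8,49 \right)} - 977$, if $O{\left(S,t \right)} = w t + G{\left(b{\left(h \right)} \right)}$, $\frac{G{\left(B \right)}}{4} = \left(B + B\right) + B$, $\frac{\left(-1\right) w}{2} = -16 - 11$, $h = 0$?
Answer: $1705$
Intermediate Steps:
$w = 54$ ($w = - 2 \left(-16 - 11\right) = \left(-2\right) \left(-27\right) = 54$)
$G{\left(B \right)} = 12 B$ ($G{\left(B \right)} = 4 \left(\left(B + B\right) + B\right) = 4 \left(2 B + B\right) = 4 \cdot 3 B = 12 B$)
$O{\left(S,t \right)} = 36 + 54 t$ ($O{\left(S,t \right)} = 54 t + 12 \cdot 3 = 54 t + 36 = 36 + 54 t$)
$O{\left(8,49 \right)} - 977 = \left(36 + 54 \cdot 49\right) - 977 = \left(36 + 2646\right) - 977 = 2682 - 977 = 1705$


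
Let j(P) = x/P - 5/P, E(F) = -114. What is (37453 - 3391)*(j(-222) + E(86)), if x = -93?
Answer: -143117170/37 ≈ -3.8680e+6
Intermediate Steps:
j(P) = -98/P (j(P) = -93/P - 5/P = -98/P)
(37453 - 3391)*(j(-222) + E(86)) = (37453 - 3391)*(-98/(-222) - 114) = 34062*(-98*(-1/222) - 114) = 34062*(49/111 - 114) = 34062*(-12605/111) = -143117170/37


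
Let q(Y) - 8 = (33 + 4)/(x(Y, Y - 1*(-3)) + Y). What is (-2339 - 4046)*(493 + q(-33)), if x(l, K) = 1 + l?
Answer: -41538256/13 ≈ -3.1953e+6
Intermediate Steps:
q(Y) = 8 + 37/(1 + 2*Y) (q(Y) = 8 + (33 + 4)/((1 + Y) + Y) = 8 + 37/(1 + 2*Y))
(-2339 - 4046)*(493 + q(-33)) = (-2339 - 4046)*(493 + (45 + 16*(-33))/(1 + 2*(-33))) = -6385*(493 + (45 - 528)/(1 - 66)) = -6385*(493 - 483/(-65)) = -6385*(493 - 1/65*(-483)) = -6385*(493 + 483/65) = -6385*32528/65 = -41538256/13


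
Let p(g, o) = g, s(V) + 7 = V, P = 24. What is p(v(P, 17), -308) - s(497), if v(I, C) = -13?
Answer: -503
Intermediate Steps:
s(V) = -7 + V
p(v(P, 17), -308) - s(497) = -13 - (-7 + 497) = -13 - 1*490 = -13 - 490 = -503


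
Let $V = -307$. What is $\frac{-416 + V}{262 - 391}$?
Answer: $\frac{241}{43} \approx 5.6047$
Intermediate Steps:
$\frac{-416 + V}{262 - 391} = \frac{-416 - 307}{262 - 391} = - \frac{723}{-129} = \left(-723\right) \left(- \frac{1}{129}\right) = \frac{241}{43}$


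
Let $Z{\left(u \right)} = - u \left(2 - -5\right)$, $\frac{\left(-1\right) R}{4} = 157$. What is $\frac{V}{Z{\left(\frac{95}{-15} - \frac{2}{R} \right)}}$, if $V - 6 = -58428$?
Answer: $- \frac{7861932}{5963} \approx -1318.5$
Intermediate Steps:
$V = -58422$ ($V = 6 - 58428 = -58422$)
$R = -628$ ($R = \left(-4\right) 157 = -628$)
$Z{\left(u \right)} = - 7 u$ ($Z{\left(u \right)} = - u \left(2 + 5\right) = - u 7 = - 7 u$)
$\frac{V}{Z{\left(\frac{95}{-15} - \frac{2}{R} \right)}} = - \frac{58422}{\left(-7\right) \left(\frac{95}{-15} - \frac{2}{-628}\right)} = - \frac{58422}{\left(-7\right) \left(95 \left(- \frac{1}{15}\right) - - \frac{1}{314}\right)} = - \frac{58422}{\left(-7\right) \left(- \frac{19}{3} + \frac{1}{314}\right)} = - \frac{58422}{\left(-7\right) \left(- \frac{5963}{942}\right)} = - \frac{58422}{\frac{41741}{942}} = \left(-58422\right) \frac{942}{41741} = - \frac{7861932}{5963}$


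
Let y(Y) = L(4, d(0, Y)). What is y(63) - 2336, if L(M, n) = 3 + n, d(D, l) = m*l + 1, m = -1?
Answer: -2395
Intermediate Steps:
d(D, l) = 1 - l (d(D, l) = -l + 1 = 1 - l)
y(Y) = 4 - Y (y(Y) = 3 + (1 - Y) = 4 - Y)
y(63) - 2336 = (4 - 1*63) - 2336 = (4 - 63) - 2336 = -59 - 2336 = -2395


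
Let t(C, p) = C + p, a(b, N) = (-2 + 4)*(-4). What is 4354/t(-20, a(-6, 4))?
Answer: -311/2 ≈ -155.50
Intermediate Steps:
a(b, N) = -8 (a(b, N) = 2*(-4) = -8)
4354/t(-20, a(-6, 4)) = 4354/(-20 - 8) = 4354/(-28) = 4354*(-1/28) = -311/2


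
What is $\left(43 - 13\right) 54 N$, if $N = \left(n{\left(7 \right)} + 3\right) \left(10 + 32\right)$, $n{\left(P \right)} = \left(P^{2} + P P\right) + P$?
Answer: $7348320$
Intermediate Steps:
$n{\left(P \right)} = P + 2 P^{2}$ ($n{\left(P \right)} = \left(P^{2} + P^{2}\right) + P = 2 P^{2} + P = P + 2 P^{2}$)
$N = 4536$ ($N = \left(7 \left(1 + 2 \cdot 7\right) + 3\right) \left(10 + 32\right) = \left(7 \left(1 + 14\right) + 3\right) 42 = \left(7 \cdot 15 + 3\right) 42 = \left(105 + 3\right) 42 = 108 \cdot 42 = 4536$)
$\left(43 - 13\right) 54 N = \left(43 - 13\right) 54 \cdot 4536 = 30 \cdot 54 \cdot 4536 = 1620 \cdot 4536 = 7348320$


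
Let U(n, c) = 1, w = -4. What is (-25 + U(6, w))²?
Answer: 576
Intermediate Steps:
(-25 + U(6, w))² = (-25 + 1)² = (-24)² = 576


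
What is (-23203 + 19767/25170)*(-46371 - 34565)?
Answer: 7877767199908/4195 ≈ 1.8779e+9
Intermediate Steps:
(-23203 + 19767/25170)*(-46371 - 34565) = (-23203 + 19767*(1/25170))*(-80936) = (-23203 + 6589/8390)*(-80936) = -194666581/8390*(-80936) = 7877767199908/4195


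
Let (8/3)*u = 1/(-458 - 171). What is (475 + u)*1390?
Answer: 1661186915/2516 ≈ 6.6025e+5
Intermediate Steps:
u = -3/5032 (u = 3/(8*(-458 - 171)) = (3/8)/(-629) = (3/8)*(-1/629) = -3/5032 ≈ -0.00059618)
(475 + u)*1390 = (475 - 3/5032)*1390 = (2390197/5032)*1390 = 1661186915/2516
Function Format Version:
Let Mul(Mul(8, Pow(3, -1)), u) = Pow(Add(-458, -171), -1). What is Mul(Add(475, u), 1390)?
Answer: Rational(1661186915, 2516) ≈ 6.6025e+5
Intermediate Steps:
u = Rational(-3, 5032) (u = Mul(Rational(3, 8), Pow(Add(-458, -171), -1)) = Mul(Rational(3, 8), Pow(-629, -1)) = Mul(Rational(3, 8), Rational(-1, 629)) = Rational(-3, 5032) ≈ -0.00059618)
Mul(Add(475, u), 1390) = Mul(Add(475, Rational(-3, 5032)), 1390) = Mul(Rational(2390197, 5032), 1390) = Rational(1661186915, 2516)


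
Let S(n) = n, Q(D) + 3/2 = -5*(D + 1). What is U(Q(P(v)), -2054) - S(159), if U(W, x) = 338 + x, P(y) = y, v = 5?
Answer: -1875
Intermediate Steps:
Q(D) = -13/2 - 5*D (Q(D) = -3/2 - 5*(D + 1) = -3/2 - 5*(1 + D) = -3/2 + (-5 - 5*D) = -13/2 - 5*D)
U(Q(P(v)), -2054) - S(159) = (338 - 2054) - 1*159 = -1716 - 159 = -1875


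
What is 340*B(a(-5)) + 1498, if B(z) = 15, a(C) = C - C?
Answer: 6598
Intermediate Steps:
a(C) = 0
340*B(a(-5)) + 1498 = 340*15 + 1498 = 5100 + 1498 = 6598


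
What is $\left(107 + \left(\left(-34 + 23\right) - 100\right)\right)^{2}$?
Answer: $16$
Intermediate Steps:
$\left(107 + \left(\left(-34 + 23\right) - 100\right)\right)^{2} = \left(107 - 111\right)^{2} = \left(-4\right)^{2} = 16$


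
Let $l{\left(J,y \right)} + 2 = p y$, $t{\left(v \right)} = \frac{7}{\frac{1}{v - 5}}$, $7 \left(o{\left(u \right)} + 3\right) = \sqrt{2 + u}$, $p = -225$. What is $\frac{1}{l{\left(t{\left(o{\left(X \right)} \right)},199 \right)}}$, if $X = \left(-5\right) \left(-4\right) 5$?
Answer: $- \frac{1}{44777} \approx -2.2333 \cdot 10^{-5}$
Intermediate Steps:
$X = 100$ ($X = 20 \cdot 5 = 100$)
$o{\left(u \right)} = -3 + \frac{\sqrt{2 + u}}{7}$
$t{\left(v \right)} = -35 + 7 v$ ($t{\left(v \right)} = \frac{7}{\frac{1}{-5 + v}} = 7 \left(-5 + v\right) = -35 + 7 v$)
$l{\left(J,y \right)} = -2 - 225 y$
$\frac{1}{l{\left(t{\left(o{\left(X \right)} \right)},199 \right)}} = \frac{1}{-2 - 44775} = \frac{1}{-44777} = - \frac{1}{44777}$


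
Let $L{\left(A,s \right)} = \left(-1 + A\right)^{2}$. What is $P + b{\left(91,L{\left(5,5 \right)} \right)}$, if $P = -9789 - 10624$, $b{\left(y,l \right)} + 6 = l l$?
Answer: $-20163$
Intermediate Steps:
$b{\left(y,l \right)} = -6 + l^{2}$ ($b{\left(y,l \right)} = -6 + l l = -6 + l^{2}$)
$P = -20413$
$P + b{\left(91,L{\left(5,5 \right)} \right)} = -20413 - \left(6 - \left(\left(-1 + 5\right)^{2}\right)^{2}\right) = -20413 - \left(6 - \left(4^{2}\right)^{2}\right) = -20413 - \left(6 - 16^{2}\right) = -20413 + \left(-6 + 256\right) = -20413 + 250 = -20163$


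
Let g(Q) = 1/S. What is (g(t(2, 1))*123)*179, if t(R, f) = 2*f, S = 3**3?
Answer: 7339/9 ≈ 815.44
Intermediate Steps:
S = 27
g(Q) = 1/27
(g(t(2, 1))*123)*179 = ((1/27)*123)*179 = (41/9)*179 = 7339/9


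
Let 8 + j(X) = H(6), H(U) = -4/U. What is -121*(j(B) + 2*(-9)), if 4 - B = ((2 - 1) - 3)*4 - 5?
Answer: 9680/3 ≈ 3226.7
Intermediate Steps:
B = 17 (B = 4 - (((2 - 1) - 3)*4 - 5) = 4 - ((1 - 3)*4 - 5) = 4 - (-2*4 - 5) = 4 - (-8 - 5) = 4 - 1*(-13) = 4 + 13 = 17)
j(X) = -26/3 (j(X) = -8 - 4/6 = -8 - 4*⅙ = -8 - ⅔ = -26/3)
-121*(j(B) + 2*(-9)) = -121*(-26/3 + 2*(-9)) = -121*(-26/3 - 18) = -121*(-80/3) = 9680/3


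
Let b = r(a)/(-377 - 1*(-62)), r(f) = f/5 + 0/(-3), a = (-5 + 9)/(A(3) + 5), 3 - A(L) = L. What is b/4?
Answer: -1/7875 ≈ -0.00012698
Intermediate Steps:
A(L) = 3 - L
a = ⅘ (a = (-5 + 9)/((3 - 1*3) + 5) = 4/((3 - 3) + 5) = 4/(0 + 5) = 4/5 = 4*(⅕) = ⅘ ≈ 0.80000)
r(f) = f/5 (r(f) = f*(⅕) + 0*(-⅓) = f/5 + 0 = f/5)
b = -4/7875 (b = ((⅕)*(⅘))/(-377 - 1*(-62)) = 4/(25*(-377 + 62)) = (4/25)/(-315) = (4/25)*(-1/315) = -4/7875 ≈ -0.00050794)
b/4 = -4/7875/4 = -4/7875*¼ = -1/7875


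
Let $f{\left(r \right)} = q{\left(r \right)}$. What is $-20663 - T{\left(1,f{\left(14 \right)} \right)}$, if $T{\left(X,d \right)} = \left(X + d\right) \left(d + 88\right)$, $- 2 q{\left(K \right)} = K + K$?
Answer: $-19701$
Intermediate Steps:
$q{\left(K \right)} = - K$ ($q{\left(K \right)} = - \frac{K + K}{2} = - \frac{2 K}{2} = - K$)
$f{\left(r \right)} = - r$
$T{\left(X,d \right)} = \left(88 + d\right) \left(X + d\right)$ ($T{\left(X,d \right)} = \left(X + d\right) \left(88 + d\right) = \left(88 + d\right) \left(X + d\right)$)
$-20663 - T{\left(1,f{\left(14 \right)} \right)} = -20663 - \left(\left(\left(-1\right) 14\right)^{2} + 88 \cdot 1 + 88 \left(\left(-1\right) 14\right) + 1 \left(\left(-1\right) 14\right)\right) = -20663 - \left(\left(-14\right)^{2} + 88 + 88 \left(-14\right) + 1 \left(-14\right)\right) = -20663 - \left(196 + 88 - 1232 - 14\right) = -20663 - -962 = -20663 + 962 = -19701$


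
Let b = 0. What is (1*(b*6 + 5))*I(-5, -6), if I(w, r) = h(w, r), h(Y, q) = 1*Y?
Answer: -25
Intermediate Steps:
h(Y, q) = Y
I(w, r) = w
(1*(b*6 + 5))*I(-5, -6) = (1*(0*6 + 5))*(-5) = (1*(0 + 5))*(-5) = (1*5)*(-5) = 5*(-5) = -25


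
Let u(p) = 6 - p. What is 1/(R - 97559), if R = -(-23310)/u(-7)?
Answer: -13/1244957 ≈ -1.0442e-5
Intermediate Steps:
R = 23310/13 (R = -(-23310)/(6 - 1*(-7)) = -(-23310)/(6 + 7) = -(-23310)/13 = -630*(-37/13) = 23310/13 ≈ 1793.1)
1/(R - 97559) = 1/(23310/13 - 97559) = 1/(-1244957/13) = -13/1244957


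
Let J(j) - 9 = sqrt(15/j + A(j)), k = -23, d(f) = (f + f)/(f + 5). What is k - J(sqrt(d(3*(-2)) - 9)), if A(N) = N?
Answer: -32 - sqrt(2)*3**(3/4) ≈ -35.224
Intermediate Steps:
d(f) = 2*f/(5 + f) (d(f) = (2*f)/(5 + f) = 2*f/(5 + f))
J(j) = 9 + sqrt(j + 15/j) (J(j) = 9 + sqrt(15/j + j) = 9 + sqrt(j + 15/j))
k - J(sqrt(d(3*(-2)) - 9)) = -23 - (9 + sqrt(sqrt(2*(3*(-2))/(5 + 3*(-2)) - 9) + 15/(sqrt(2*(3*(-2))/(5 + 3*(-2)) - 9)))) = -23 - (9 + sqrt(sqrt(2*(-6)/(5 - 6) - 9) + 15/(sqrt(2*(-6)/(5 - 6) - 9)))) = -23 - (9 + sqrt(sqrt(2*(-6)/(-1) - 9) + 15/(sqrt(2*(-6)/(-1) - 9)))) = -23 - (9 + sqrt(sqrt(2*(-6)*(-1) - 9) + 15/(sqrt(2*(-6)*(-1) - 9)))) = -23 - (9 + sqrt(sqrt(12 - 9) + 15/(sqrt(12 - 9)))) = -23 - (9 + sqrt(sqrt(3) + 15/(sqrt(3)))) = -23 - (9 + sqrt(sqrt(3) + 15*(sqrt(3)/3))) = -23 - (9 + sqrt(sqrt(3) + 5*sqrt(3))) = -23 - (9 + sqrt(6*sqrt(3))) = -23 - (9 + sqrt(2)*3**(3/4)) = -23 + (-9 - sqrt(2)*3**(3/4)) = -32 - sqrt(2)*3**(3/4)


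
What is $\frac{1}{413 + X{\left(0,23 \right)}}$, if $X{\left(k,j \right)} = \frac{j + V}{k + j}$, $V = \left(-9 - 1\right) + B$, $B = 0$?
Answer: $\frac{23}{9512} \approx 0.002418$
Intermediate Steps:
$V = -10$ ($V = \left(-9 - 1\right) + 0 = -10 + 0 = -10$)
$X{\left(k,j \right)} = \frac{-10 + j}{j + k}$ ($X{\left(k,j \right)} = \frac{j - 10}{k + j} = \frac{-10 + j}{j + k}$)
$\frac{1}{413 + X{\left(0,23 \right)}} = \frac{1}{413 + \frac{-10 + 23}{23 + 0}} = \frac{1}{413 + \frac{1}{23} \cdot 13} = \frac{1}{413 + \frac{13}{23}} = \frac{1}{\frac{9512}{23}} = \frac{23}{9512}$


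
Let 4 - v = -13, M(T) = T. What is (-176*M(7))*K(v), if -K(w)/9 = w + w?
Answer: 376992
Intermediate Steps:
v = 17 (v = 4 - 1*(-13) = 4 + 13 = 17)
K(w) = -18*w (K(w) = -9*(w + w) = -18*w)
(-176*M(7))*K(v) = (-176*7)*(-18*17) = -1232*(-306) = 376992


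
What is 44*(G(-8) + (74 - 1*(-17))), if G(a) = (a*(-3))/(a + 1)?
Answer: 26972/7 ≈ 3853.1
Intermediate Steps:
G(a) = -3*a/(1 + a) (G(a) = (-3*a)/(1 + a) = -3*a/(1 + a))
44*(G(-8) + (74 - 1*(-17))) = 44*(-3*(-8)/(1 - 8) + (74 - 1*(-17))) = 44*(-3*(-8)/(-7) + (74 + 17)) = 44*(-3*(-8)*(-1/7) + 91) = 44*(-24/7 + 91) = 44*(613/7) = 26972/7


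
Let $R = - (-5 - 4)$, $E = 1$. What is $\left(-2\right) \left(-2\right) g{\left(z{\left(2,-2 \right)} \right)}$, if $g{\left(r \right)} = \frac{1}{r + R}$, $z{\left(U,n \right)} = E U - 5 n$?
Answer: $\frac{4}{21} \approx 0.19048$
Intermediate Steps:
$z{\left(U,n \right)} = U - 5 n$ ($z{\left(U,n \right)} = 1 U - 5 n = U - 5 n$)
$R = 9$ ($R = \left(-1\right) \left(-9\right) = 9$)
$g{\left(r \right)} = \frac{1}{9 + r}$ ($g{\left(r \right)} = \frac{1}{r + 9} = \frac{1}{9 + r}$)
$\left(-2\right) \left(-2\right) g{\left(z{\left(2,-2 \right)} \right)} = \frac{\left(-2\right) \left(-2\right)}{9 + \left(2 - -10\right)} = \frac{4}{9 + \left(2 + 10\right)} = \frac{4}{9 + 12} = \frac{4}{21}$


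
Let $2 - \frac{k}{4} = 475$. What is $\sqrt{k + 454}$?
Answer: $i \sqrt{1438} \approx 37.921 i$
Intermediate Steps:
$k = -1892$ ($k = 8 - 1900 = -1892$)
$\sqrt{k + 454} = \sqrt{-1892 + 454} = \sqrt{-1438} = i \sqrt{1438}$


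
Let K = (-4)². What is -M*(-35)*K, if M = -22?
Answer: -12320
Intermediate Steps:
K = 16
-M*(-35)*K = -(-22*(-35))*16 = -770*16 = -1*12320 = -12320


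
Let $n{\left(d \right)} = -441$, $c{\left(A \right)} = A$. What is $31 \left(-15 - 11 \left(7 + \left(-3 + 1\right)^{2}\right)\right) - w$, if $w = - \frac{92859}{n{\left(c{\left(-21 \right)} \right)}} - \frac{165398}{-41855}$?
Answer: $- \frac{27259571281}{6152685} \approx -4430.5$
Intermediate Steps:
$w = \frac{1319851321}{6152685}$ ($w = - \frac{92859}{-441} - \frac{165398}{-41855} = \left(-92859\right) \left(- \frac{1}{441}\right) - - \frac{165398}{41855} = \frac{30953}{147} + \frac{165398}{41855} = \frac{1319851321}{6152685} \approx 214.52$)
$31 \left(-15 - 11 \left(7 + \left(-3 + 1\right)^{2}\right)\right) - w = 31 \left(-15 - 11 \left(7 + \left(-3 + 1\right)^{2}\right)\right) - \frac{1319851321}{6152685} = 31 \left(-15 - 11 \left(7 + \left(-2\right)^{2}\right)\right) - \frac{1319851321}{6152685} = 31 \left(-15 - 11 \left(7 + 4\right)\right) - \frac{1319851321}{6152685} = 31 \left(-15 - 121\right) - \frac{1319851321}{6152685} = 31 \left(-136\right) - \frac{1319851321}{6152685} = -4216 - \frac{1319851321}{6152685} = - \frac{27259571281}{6152685}$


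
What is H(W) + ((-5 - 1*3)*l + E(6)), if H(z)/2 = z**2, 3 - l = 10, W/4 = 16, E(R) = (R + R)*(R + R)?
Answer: 8392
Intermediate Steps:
E(R) = 4*R**2 (E(R) = (2*R)*(2*R) = 4*R**2)
W = 64 (W = 4*16 = 64)
l = -7 (l = 3 - 1*10 = 3 - 10 = -7)
H(z) = 2*z**2
H(W) + ((-5 - 1*3)*l + E(6)) = 2*64**2 + ((-5 - 1*3)*(-7) + 4*6**2) = 2*4096 + ((-5 - 3)*(-7) + 4*36) = 8192 + (-8*(-7) + 144) = 8192 + (56 + 144) = 8192 + 200 = 8392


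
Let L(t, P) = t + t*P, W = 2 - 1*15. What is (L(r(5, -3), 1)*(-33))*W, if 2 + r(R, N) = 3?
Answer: 858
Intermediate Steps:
r(R, N) = 1 (r(R, N) = -2 + 3 = 1)
W = -13 (W = 2 - 15 = -13)
L(t, P) = t + P*t
(L(r(5, -3), 1)*(-33))*W = ((1*(1 + 1))*(-33))*(-13) = ((1*2)*(-33))*(-13) = (2*(-33))*(-13) = -66*(-13) = 858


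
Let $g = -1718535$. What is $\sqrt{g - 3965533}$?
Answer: $2 i \sqrt{1421017} \approx 2384.1 i$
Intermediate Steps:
$\sqrt{g - 3965533} = \sqrt{-1718535 - 3965533} = \sqrt{-5684068} = 2 i \sqrt{1421017}$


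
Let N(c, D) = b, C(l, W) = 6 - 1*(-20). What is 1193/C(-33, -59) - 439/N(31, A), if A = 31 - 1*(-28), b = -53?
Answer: 74643/1378 ≈ 54.168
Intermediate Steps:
C(l, W) = 26 (C(l, W) = 6 + 20 = 26)
A = 59 (A = 31 + 28 = 59)
N(c, D) = -53
1193/C(-33, -59) - 439/N(31, A) = 1193/26 - 439/(-53) = 1193*(1/26) - 439*(-1/53) = 1193/26 + 439/53 = 74643/1378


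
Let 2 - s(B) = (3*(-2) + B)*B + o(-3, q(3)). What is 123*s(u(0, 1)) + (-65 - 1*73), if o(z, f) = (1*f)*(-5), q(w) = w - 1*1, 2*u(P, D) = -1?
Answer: 3753/4 ≈ 938.25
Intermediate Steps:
u(P, D) = -1/2 (u(P, D) = (1/2)*(-1) = -1/2)
q(w) = -1 + w (q(w) = w - 1 = -1 + w)
o(z, f) = -5*f (o(z, f) = f*(-5) = -5*f)
s(B) = 12 - B*(-6 + B) (s(B) = 2 - ((3*(-2) + B)*B - 5*(-1 + 3)) = 2 - ((-6 + B)*B - 5*2) = 2 - (B*(-6 + B) - 10) = 2 - (-10 + B*(-6 + B)) = 2 + (10 - B*(-6 + B)) = 12 - B*(-6 + B))
123*s(u(0, 1)) + (-65 - 1*73) = 123*(12 - (-1/2)**2 + 6*(-1/2)) + (-65 - 1*73) = 123*(12 - 1*1/4 - 3) + (-65 - 73) = 123*(12 - 1/4 - 3) - 138 = 123*(35/4) - 138 = 4305/4 - 138 = 3753/4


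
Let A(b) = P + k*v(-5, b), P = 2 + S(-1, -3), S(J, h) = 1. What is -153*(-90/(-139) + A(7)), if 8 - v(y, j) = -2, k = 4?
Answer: -928251/139 ≈ -6678.1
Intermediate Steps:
v(y, j) = 10 (v(y, j) = 8 - 1*(-2) = 8 + 2 = 10)
P = 3 (P = 2 + 1 = 3)
A(b) = 43 (A(b) = 3 + 4*10 = 3 + 40 = 43)
-153*(-90/(-139) + A(7)) = -153*(-90/(-139) + 43) = -153*(-90*(-1/139) + 43) = -153*(90/139 + 43) = -153*6067/139 = -928251/139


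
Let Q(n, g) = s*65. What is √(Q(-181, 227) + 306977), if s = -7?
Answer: 3*√34058 ≈ 553.64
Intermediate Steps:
Q(n, g) = -455 (Q(n, g) = -7*65 = -455)
√(Q(-181, 227) + 306977) = √(-455 + 306977) = √306522 = 3*√34058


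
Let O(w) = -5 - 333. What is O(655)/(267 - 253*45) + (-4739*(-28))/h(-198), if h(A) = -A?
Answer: 122944715/183447 ≈ 670.19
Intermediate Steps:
O(w) = -338
O(655)/(267 - 253*45) + (-4739*(-28))/h(-198) = -338/(267 - 253*45) + (-4739*(-28))/((-1*(-198))) = -338/(267 - 11385) + 132692/198 = -338/(-11118) + 132692*(1/198) = -338*(-1/11118) + 66346/99 = 169/5559 + 66346/99 = 122944715/183447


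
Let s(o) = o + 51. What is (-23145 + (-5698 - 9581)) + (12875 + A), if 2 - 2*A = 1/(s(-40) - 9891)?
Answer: -504828479/19760 ≈ -25548.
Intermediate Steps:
s(o) = 51 + o
A = 19761/19760 (A = 1 - 1/(2*((51 - 40) - 9891)) = 1 - 1/(2*(11 - 9891)) = 1 - ½/(-9880) = 1 - ½*(-1/9880) = 1 + 1/19760 = 19761/19760 ≈ 1.0000)
(-23145 + (-5698 - 9581)) + (12875 + A) = (-23145 + (-5698 - 9581)) + (12875 + 19761/19760) = (-23145 - 15279) + 254429761/19760 = -38424 + 254429761/19760 = -504828479/19760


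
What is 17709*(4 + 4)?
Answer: 141672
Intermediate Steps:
17709*(4 + 4) = 17709*8 = 141672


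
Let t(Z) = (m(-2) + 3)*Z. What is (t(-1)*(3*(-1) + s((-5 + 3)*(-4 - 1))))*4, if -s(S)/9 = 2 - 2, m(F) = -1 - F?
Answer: 48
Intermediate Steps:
s(S) = 0 (s(S) = -9*(2 - 2) = -9*0 = 0)
t(Z) = 4*Z (t(Z) = ((-1 - 1*(-2)) + 3)*Z = ((-1 + 2) + 3)*Z = (1 + 3)*Z = 4*Z)
(t(-1)*(3*(-1) + s((-5 + 3)*(-4 - 1))))*4 = ((4*(-1))*(3*(-1) + 0))*4 = -4*(-3 + 0)*4 = -4*(-3)*4 = 12*4 = 48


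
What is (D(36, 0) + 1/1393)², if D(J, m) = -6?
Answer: 69839449/1940449 ≈ 35.991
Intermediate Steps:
(D(36, 0) + 1/1393)² = (-6 + 1/1393)² = (-8357/1393)² = 69839449/1940449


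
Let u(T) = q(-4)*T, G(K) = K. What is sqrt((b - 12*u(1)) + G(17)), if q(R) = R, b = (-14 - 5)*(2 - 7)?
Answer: 4*sqrt(10) ≈ 12.649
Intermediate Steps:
b = 95 (b = -19*(-5) = 95)
u(T) = -4*T
sqrt((b - 12*u(1)) + G(17)) = sqrt((95 - (-48)) + 17) = sqrt((95 - 12*(-4)) + 17) = sqrt((95 + 48) + 17) = sqrt(143 + 17) = sqrt(160) = 4*sqrt(10)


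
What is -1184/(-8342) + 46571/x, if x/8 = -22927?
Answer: -85665369/765028136 ≈ -0.11198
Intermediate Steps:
x = -183416 (x = 8*(-22927) = -183416)
-1184/(-8342) + 46571/x = -1184/(-8342) + 46571/(-183416) = -1184*(-1/8342) + 46571*(-1/183416) = 592/4171 - 46571/183416 = -85665369/765028136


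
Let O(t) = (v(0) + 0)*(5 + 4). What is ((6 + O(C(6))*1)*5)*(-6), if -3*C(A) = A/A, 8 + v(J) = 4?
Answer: 900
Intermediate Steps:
v(J) = -4 (v(J) = -8 + 4 = -4)
C(A) = -1/3 (C(A) = -A/(3*A) = -1/3*1 = -1/3)
O(t) = -36 (O(t) = (-4 + 0)*(5 + 4) = -4*9 = -36)
((6 + O(C(6))*1)*5)*(-6) = ((6 - 36*1)*5)*(-6) = ((6 - 36)*5)*(-6) = -30*5*(-6) = -150*(-6) = 900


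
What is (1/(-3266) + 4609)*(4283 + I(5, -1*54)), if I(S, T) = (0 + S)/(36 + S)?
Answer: 1321712997372/66953 ≈ 1.9741e+7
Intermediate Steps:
I(S, T) = S/(36 + S)
(1/(-3266) + 4609)*(4283 + I(5, -1*54)) = (1/(-3266) + 4609)*(4283 + 5/(36 + 5)) = (-1/3266 + 4609)*(4283 + 5/41) = 15052993*(4283 + 5*(1/41))/3266 = 15052993*(4283 + 5/41)/3266 = (15052993/3266)*(175608/41) = 1321712997372/66953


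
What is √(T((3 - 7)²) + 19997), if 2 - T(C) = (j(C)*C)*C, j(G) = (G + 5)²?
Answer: I*√92897 ≈ 304.79*I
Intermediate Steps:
j(G) = (5 + G)²
T(C) = 2 - C²*(5 + C)² (T(C) = 2 - (5 + C)²*C*C = 2 - C*(5 + C)²*C = 2 - C²*(5 + C)²)
√(T((3 - 7)²) + 19997) = √((2 - ((3 - 7)²)²*(5 + (3 - 7)²)²) + 19997) = √((2 - ((-4)²)²*(5 + (-4)²)²) + 19997) = √((2 - 1*16²*(5 + 16)²) + 19997) = √((2 - 1*256*21²) + 19997) = √((2 - 1*256*441) + 19997) = √((2 - 112896) + 19997) = √(-112894 + 19997) = √(-92897) = I*√92897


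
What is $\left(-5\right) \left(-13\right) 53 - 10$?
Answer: $3435$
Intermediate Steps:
$\left(-5\right) \left(-13\right) 53 - 10 = 65 \cdot 53 - 10 = 3445 - 10 = 3435$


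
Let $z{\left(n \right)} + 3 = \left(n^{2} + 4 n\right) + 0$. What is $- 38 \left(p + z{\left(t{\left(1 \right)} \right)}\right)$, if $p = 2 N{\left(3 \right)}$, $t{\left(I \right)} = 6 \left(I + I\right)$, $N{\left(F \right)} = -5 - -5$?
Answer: $-7182$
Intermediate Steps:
$N{\left(F \right)} = 0$ ($N{\left(F \right)} = -5 + 5 = 0$)
$t{\left(I \right)} = 12 I$ ($t{\left(I \right)} = 6 \cdot 2 I = 12 I$)
$z{\left(n \right)} = -3 + n^{2} + 4 n$ ($z{\left(n \right)} = -3 + \left(\left(n^{2} + 4 n\right) + 0\right) = -3 + \left(n^{2} + 4 n\right) = -3 + n^{2} + 4 n$)
$p = 0$ ($p = 2 \cdot 0 = 0$)
$- 38 \left(p + z{\left(t{\left(1 \right)} \right)}\right) = - 38 \left(0 + \left(-3 + \left(12 \cdot 1\right)^{2} + 4 \cdot 12 \cdot 1\right)\right) = - 38 \left(0 + \left(-3 + 12^{2} + 4 \cdot 12\right)\right) = - 38 \left(0 + \left(-3 + 144 + 48\right)\right) = - 38 \left(0 + 189\right) = \left(-38\right) 189 = -7182$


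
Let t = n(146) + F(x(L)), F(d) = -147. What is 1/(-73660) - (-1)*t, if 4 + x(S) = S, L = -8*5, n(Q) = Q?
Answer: -73661/73660 ≈ -1.0000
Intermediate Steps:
L = -40
x(S) = -4 + S
t = -1 (t = 146 - 147 = -1)
1/(-73660) - (-1)*t = 1/(-73660) - (-1)*(-1) = -1/73660 - 1*1 = -1/73660 - 1 = -73661/73660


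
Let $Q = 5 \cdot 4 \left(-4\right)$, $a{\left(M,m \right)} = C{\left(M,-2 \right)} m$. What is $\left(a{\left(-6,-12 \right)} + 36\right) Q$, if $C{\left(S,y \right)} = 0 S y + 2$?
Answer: $-960$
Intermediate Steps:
$C{\left(S,y \right)} = 2$ ($C{\left(S,y \right)} = 0 y + 2 = 0 + 2 = 2$)
$a{\left(M,m \right)} = 2 m$
$Q = -80$ ($Q = 20 \left(-4\right) = -80$)
$\left(a{\left(-6,-12 \right)} + 36\right) Q = \left(2 \left(-12\right) + 36\right) \left(-80\right) = \left(-24 + 36\right) \left(-80\right) = 12 \left(-80\right) = -960$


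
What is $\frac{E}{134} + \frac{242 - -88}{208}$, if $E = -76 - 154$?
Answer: $- \frac{905}{6968} \approx -0.12988$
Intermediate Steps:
$E = -230$ ($E = -76 - 154 = -230$)
$\frac{E}{134} + \frac{242 - -88}{208} = - \frac{230}{134} + \frac{242 - -88}{208} = \left(-230\right) \frac{1}{134} + \left(242 + 88\right) \frac{1}{208} = - \frac{115}{67} + 330 \cdot \frac{1}{208} = - \frac{115}{67} + \frac{165}{104} = - \frac{905}{6968}$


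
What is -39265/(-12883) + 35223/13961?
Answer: 1001956574/179859563 ≈ 5.5708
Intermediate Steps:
-39265/(-12883) + 35223/13961 = -39265*(-1/12883) + 35223*(1/13961) = 39265/12883 + 35223/13961 = 1001956574/179859563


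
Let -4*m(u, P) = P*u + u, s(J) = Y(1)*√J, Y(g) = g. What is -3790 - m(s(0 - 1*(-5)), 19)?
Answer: -3790 + 5*√5 ≈ -3778.8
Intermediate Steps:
s(J) = √J (s(J) = 1*√J = √J)
m(u, P) = -u/4 - P*u/4 (m(u, P) = -(P*u + u)/4 = -(u + P*u)/4 = -u/4 - P*u/4)
-3790 - m(s(0 - 1*(-5)), 19) = -3790 - (-1)*√(0 - 1*(-5))*(1 + 19)/4 = -3790 - (-1)*√(0 + 5)*20/4 = -3790 - (-1)*√5*20/4 = -3790 - (-5)*√5 = -3790 + 5*√5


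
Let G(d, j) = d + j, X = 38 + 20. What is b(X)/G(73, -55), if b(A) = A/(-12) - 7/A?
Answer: -431/1566 ≈ -0.27522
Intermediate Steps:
X = 58
b(A) = -7/A - A/12 (b(A) = A*(-1/12) - 7/A = -A/12 - 7/A = -7/A - A/12)
b(X)/G(73, -55) = (-7/58 - 1/12*58)/(73 - 55) = (-7*1/58 - 29/6)/18 = (-7/58 - 29/6)*(1/18) = -431/87*1/18 = -431/1566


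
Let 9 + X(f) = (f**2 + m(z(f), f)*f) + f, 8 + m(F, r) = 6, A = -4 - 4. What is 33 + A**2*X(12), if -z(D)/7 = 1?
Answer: 7905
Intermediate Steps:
A = -8
z(D) = -7 (z(D) = -7*1 = -7)
m(F, r) = -2 (m(F, r) = -8 + 6 = -2)
X(f) = -9 + f**2 - f (X(f) = -9 + ((f**2 - 2*f) + f) = -9 + (f**2 - f) = -9 + f**2 - f)
33 + A**2*X(12) = 33 + (-8)**2*(-9 + 12**2 - 1*12) = 33 + 64*(-9 + 144 - 12) = 33 + 64*123 = 33 + 7872 = 7905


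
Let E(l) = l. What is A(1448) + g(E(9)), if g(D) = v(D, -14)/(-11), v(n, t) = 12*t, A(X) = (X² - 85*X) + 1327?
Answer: 21724629/11 ≈ 1.9750e+6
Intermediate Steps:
A(X) = 1327 + X² - 85*X
g(D) = 168/11 (g(D) = (12*(-14))/(-11) = -168*(-1/11) = 168/11)
A(1448) + g(E(9)) = (1327 + 1448² - 85*1448) + 168/11 = (1327 + 2096704 - 123080) + 168/11 = 1974951 + 168/11 = 21724629/11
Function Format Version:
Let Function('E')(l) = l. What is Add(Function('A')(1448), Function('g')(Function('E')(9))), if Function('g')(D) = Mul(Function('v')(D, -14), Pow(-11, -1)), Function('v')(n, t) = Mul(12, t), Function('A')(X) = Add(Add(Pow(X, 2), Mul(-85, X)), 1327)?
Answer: Rational(21724629, 11) ≈ 1.9750e+6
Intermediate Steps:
Function('A')(X) = Add(1327, Pow(X, 2), Mul(-85, X))
Function('g')(D) = Rational(168, 11) (Function('g')(D) = Mul(Mul(12, -14), Pow(-11, -1)) = Mul(-168, Rational(-1, 11)) = Rational(168, 11))
Add(Function('A')(1448), Function('g')(Function('E')(9))) = Add(Add(1327, Pow(1448, 2), Mul(-85, 1448)), Rational(168, 11)) = Add(Add(1327, 2096704, -123080), Rational(168, 11)) = Add(1974951, Rational(168, 11)) = Rational(21724629, 11)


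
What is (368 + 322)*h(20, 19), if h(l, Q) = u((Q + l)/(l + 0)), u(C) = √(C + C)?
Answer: 69*√390 ≈ 1362.6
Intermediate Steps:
u(C) = √2*√C (u(C) = √(2*C) = √2*√C)
h(l, Q) = √2*√((Q + l)/l) (h(l, Q) = √2*√((Q + l)/(l + 0)) = √2*√((Q + l)/l))
(368 + 322)*h(20, 19) = (368 + 322)*(√2*√((19 + 20)/20)) = 690*(√2*√((1/20)*39)) = 690*(√2*√(39/20)) = 690*(√2*(√195/10)) = 690*(√390/10) = 69*√390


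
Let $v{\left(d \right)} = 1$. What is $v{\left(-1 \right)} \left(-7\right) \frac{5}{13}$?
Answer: $- \frac{35}{13} \approx -2.6923$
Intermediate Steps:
$v{\left(-1 \right)} \left(-7\right) \frac{5}{13} = 1 \left(-7\right) \frac{5}{13} = - 7 \cdot 5 \cdot \frac{1}{13} = \left(-7\right) \frac{5}{13} = - \frac{35}{13}$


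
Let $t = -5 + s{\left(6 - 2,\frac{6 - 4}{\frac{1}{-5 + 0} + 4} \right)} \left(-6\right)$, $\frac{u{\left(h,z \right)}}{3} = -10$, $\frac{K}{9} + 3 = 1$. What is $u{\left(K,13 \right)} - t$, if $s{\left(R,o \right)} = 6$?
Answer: $11$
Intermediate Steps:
$K = -18$ ($K = -27 + 9 \cdot 1 = -27 + 9 = -18$)
$u{\left(h,z \right)} = -30$ ($u{\left(h,z \right)} = 3 \left(-10\right) = -30$)
$t = -41$ ($t = -5 + 6 \left(-6\right) = -5 - 36 = -41$)
$u{\left(K,13 \right)} - t = -30 - -41 = -30 + 41 = 11$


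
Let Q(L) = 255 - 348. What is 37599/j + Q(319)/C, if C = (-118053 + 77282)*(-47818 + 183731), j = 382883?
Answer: 208347709803996/2121672984365009 ≈ 0.098200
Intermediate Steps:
C = -5541308923 (C = -40771*135913 = -5541308923)
Q(L) = -93
37599/j + Q(319)/C = 37599/382883 - 93/(-5541308923) = 37599*(1/382883) - 93*(-1/5541308923) = 37599/382883 + 93/5541308923 = 208347709803996/2121672984365009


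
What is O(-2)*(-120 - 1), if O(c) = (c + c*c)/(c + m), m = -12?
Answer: 121/7 ≈ 17.286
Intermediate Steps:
O(c) = (c + c**2)/(-12 + c) (O(c) = (c + c*c)/(c - 12) = (c + c**2)/(-12 + c))
O(-2)*(-120 - 1) = (-2*(1 - 2)/(-12 - 2))*(-120 - 1) = -2*(-1)/(-14)*(-121) = -2*(-1/14)*(-1)*(-121) = -1/7*(-121) = 121/7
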